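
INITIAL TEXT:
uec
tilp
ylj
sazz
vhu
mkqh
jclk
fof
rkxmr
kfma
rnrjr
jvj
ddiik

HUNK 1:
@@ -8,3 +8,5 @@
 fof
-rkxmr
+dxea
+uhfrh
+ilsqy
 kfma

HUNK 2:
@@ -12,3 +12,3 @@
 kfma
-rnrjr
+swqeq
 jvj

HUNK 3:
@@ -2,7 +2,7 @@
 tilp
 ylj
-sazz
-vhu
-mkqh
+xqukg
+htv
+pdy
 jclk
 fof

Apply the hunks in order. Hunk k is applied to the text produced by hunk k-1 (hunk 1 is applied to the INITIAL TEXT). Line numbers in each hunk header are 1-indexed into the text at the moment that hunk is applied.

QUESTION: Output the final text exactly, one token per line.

Hunk 1: at line 8 remove [rkxmr] add [dxea,uhfrh,ilsqy] -> 15 lines: uec tilp ylj sazz vhu mkqh jclk fof dxea uhfrh ilsqy kfma rnrjr jvj ddiik
Hunk 2: at line 12 remove [rnrjr] add [swqeq] -> 15 lines: uec tilp ylj sazz vhu mkqh jclk fof dxea uhfrh ilsqy kfma swqeq jvj ddiik
Hunk 3: at line 2 remove [sazz,vhu,mkqh] add [xqukg,htv,pdy] -> 15 lines: uec tilp ylj xqukg htv pdy jclk fof dxea uhfrh ilsqy kfma swqeq jvj ddiik

Answer: uec
tilp
ylj
xqukg
htv
pdy
jclk
fof
dxea
uhfrh
ilsqy
kfma
swqeq
jvj
ddiik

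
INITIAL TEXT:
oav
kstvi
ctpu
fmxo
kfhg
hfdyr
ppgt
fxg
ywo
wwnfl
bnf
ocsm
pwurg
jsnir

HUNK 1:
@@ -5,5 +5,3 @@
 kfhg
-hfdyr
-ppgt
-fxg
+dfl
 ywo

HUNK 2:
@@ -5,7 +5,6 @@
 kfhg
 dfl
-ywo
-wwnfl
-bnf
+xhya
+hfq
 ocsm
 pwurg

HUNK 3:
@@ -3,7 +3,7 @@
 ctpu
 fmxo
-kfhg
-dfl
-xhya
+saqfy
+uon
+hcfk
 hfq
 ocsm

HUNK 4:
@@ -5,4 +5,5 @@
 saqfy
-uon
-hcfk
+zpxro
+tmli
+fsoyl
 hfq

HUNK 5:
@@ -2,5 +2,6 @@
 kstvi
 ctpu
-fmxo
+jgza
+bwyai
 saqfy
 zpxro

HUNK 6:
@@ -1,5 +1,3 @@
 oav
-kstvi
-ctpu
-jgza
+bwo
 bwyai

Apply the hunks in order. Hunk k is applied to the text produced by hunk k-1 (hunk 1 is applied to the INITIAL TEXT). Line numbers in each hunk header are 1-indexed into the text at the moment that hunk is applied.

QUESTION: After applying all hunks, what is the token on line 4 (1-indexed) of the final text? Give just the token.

Hunk 1: at line 5 remove [hfdyr,ppgt,fxg] add [dfl] -> 12 lines: oav kstvi ctpu fmxo kfhg dfl ywo wwnfl bnf ocsm pwurg jsnir
Hunk 2: at line 5 remove [ywo,wwnfl,bnf] add [xhya,hfq] -> 11 lines: oav kstvi ctpu fmxo kfhg dfl xhya hfq ocsm pwurg jsnir
Hunk 3: at line 3 remove [kfhg,dfl,xhya] add [saqfy,uon,hcfk] -> 11 lines: oav kstvi ctpu fmxo saqfy uon hcfk hfq ocsm pwurg jsnir
Hunk 4: at line 5 remove [uon,hcfk] add [zpxro,tmli,fsoyl] -> 12 lines: oav kstvi ctpu fmxo saqfy zpxro tmli fsoyl hfq ocsm pwurg jsnir
Hunk 5: at line 2 remove [fmxo] add [jgza,bwyai] -> 13 lines: oav kstvi ctpu jgza bwyai saqfy zpxro tmli fsoyl hfq ocsm pwurg jsnir
Hunk 6: at line 1 remove [kstvi,ctpu,jgza] add [bwo] -> 11 lines: oav bwo bwyai saqfy zpxro tmli fsoyl hfq ocsm pwurg jsnir
Final line 4: saqfy

Answer: saqfy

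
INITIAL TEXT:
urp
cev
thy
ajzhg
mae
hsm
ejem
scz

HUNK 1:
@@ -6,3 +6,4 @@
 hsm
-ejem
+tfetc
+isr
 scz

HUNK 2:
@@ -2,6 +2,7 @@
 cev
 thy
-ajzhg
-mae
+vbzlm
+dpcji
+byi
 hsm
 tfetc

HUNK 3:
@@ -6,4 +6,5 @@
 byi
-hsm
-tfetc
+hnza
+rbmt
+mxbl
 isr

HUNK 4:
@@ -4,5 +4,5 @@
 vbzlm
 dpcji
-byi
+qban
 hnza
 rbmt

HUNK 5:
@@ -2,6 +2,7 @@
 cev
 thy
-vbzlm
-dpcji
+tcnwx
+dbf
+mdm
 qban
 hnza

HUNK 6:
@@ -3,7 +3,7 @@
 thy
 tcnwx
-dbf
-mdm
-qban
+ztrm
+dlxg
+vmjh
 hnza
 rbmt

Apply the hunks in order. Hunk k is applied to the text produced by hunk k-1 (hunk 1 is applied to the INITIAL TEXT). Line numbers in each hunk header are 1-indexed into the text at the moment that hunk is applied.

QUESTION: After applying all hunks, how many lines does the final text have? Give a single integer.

Hunk 1: at line 6 remove [ejem] add [tfetc,isr] -> 9 lines: urp cev thy ajzhg mae hsm tfetc isr scz
Hunk 2: at line 2 remove [ajzhg,mae] add [vbzlm,dpcji,byi] -> 10 lines: urp cev thy vbzlm dpcji byi hsm tfetc isr scz
Hunk 3: at line 6 remove [hsm,tfetc] add [hnza,rbmt,mxbl] -> 11 lines: urp cev thy vbzlm dpcji byi hnza rbmt mxbl isr scz
Hunk 4: at line 4 remove [byi] add [qban] -> 11 lines: urp cev thy vbzlm dpcji qban hnza rbmt mxbl isr scz
Hunk 5: at line 2 remove [vbzlm,dpcji] add [tcnwx,dbf,mdm] -> 12 lines: urp cev thy tcnwx dbf mdm qban hnza rbmt mxbl isr scz
Hunk 6: at line 3 remove [dbf,mdm,qban] add [ztrm,dlxg,vmjh] -> 12 lines: urp cev thy tcnwx ztrm dlxg vmjh hnza rbmt mxbl isr scz
Final line count: 12

Answer: 12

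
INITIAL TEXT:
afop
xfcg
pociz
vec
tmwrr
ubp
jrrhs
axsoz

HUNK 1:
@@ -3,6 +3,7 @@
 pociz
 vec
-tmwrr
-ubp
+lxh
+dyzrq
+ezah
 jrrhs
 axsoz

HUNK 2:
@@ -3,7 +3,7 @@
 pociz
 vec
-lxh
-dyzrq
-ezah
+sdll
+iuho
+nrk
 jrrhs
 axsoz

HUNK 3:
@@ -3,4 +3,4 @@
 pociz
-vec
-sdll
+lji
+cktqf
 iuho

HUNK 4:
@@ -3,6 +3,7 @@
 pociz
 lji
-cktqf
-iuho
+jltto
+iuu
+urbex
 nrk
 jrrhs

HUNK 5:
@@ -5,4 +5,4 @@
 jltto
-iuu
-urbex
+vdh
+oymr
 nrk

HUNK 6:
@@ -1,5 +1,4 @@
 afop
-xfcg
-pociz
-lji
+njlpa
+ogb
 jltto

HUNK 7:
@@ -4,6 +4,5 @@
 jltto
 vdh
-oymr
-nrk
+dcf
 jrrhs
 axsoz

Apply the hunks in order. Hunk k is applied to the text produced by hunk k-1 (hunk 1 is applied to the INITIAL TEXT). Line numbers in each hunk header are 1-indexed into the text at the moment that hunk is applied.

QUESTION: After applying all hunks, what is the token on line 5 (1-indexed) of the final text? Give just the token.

Hunk 1: at line 3 remove [tmwrr,ubp] add [lxh,dyzrq,ezah] -> 9 lines: afop xfcg pociz vec lxh dyzrq ezah jrrhs axsoz
Hunk 2: at line 3 remove [lxh,dyzrq,ezah] add [sdll,iuho,nrk] -> 9 lines: afop xfcg pociz vec sdll iuho nrk jrrhs axsoz
Hunk 3: at line 3 remove [vec,sdll] add [lji,cktqf] -> 9 lines: afop xfcg pociz lji cktqf iuho nrk jrrhs axsoz
Hunk 4: at line 3 remove [cktqf,iuho] add [jltto,iuu,urbex] -> 10 lines: afop xfcg pociz lji jltto iuu urbex nrk jrrhs axsoz
Hunk 5: at line 5 remove [iuu,urbex] add [vdh,oymr] -> 10 lines: afop xfcg pociz lji jltto vdh oymr nrk jrrhs axsoz
Hunk 6: at line 1 remove [xfcg,pociz,lji] add [njlpa,ogb] -> 9 lines: afop njlpa ogb jltto vdh oymr nrk jrrhs axsoz
Hunk 7: at line 4 remove [oymr,nrk] add [dcf] -> 8 lines: afop njlpa ogb jltto vdh dcf jrrhs axsoz
Final line 5: vdh

Answer: vdh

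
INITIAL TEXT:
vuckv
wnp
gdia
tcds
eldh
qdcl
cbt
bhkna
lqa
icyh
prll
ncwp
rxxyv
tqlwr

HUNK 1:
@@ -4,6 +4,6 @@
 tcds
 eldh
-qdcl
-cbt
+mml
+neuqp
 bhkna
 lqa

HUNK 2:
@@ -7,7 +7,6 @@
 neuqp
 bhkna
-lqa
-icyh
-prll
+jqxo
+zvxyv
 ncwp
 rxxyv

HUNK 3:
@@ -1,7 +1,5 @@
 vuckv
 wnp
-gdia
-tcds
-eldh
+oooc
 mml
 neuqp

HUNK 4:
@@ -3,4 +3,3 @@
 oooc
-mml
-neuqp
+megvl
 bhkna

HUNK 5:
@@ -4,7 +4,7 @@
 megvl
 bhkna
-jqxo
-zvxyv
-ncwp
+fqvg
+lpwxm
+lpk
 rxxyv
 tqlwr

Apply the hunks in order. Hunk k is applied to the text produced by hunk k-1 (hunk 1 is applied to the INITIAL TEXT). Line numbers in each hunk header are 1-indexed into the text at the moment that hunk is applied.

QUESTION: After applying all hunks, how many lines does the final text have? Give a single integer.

Hunk 1: at line 4 remove [qdcl,cbt] add [mml,neuqp] -> 14 lines: vuckv wnp gdia tcds eldh mml neuqp bhkna lqa icyh prll ncwp rxxyv tqlwr
Hunk 2: at line 7 remove [lqa,icyh,prll] add [jqxo,zvxyv] -> 13 lines: vuckv wnp gdia tcds eldh mml neuqp bhkna jqxo zvxyv ncwp rxxyv tqlwr
Hunk 3: at line 1 remove [gdia,tcds,eldh] add [oooc] -> 11 lines: vuckv wnp oooc mml neuqp bhkna jqxo zvxyv ncwp rxxyv tqlwr
Hunk 4: at line 3 remove [mml,neuqp] add [megvl] -> 10 lines: vuckv wnp oooc megvl bhkna jqxo zvxyv ncwp rxxyv tqlwr
Hunk 5: at line 4 remove [jqxo,zvxyv,ncwp] add [fqvg,lpwxm,lpk] -> 10 lines: vuckv wnp oooc megvl bhkna fqvg lpwxm lpk rxxyv tqlwr
Final line count: 10

Answer: 10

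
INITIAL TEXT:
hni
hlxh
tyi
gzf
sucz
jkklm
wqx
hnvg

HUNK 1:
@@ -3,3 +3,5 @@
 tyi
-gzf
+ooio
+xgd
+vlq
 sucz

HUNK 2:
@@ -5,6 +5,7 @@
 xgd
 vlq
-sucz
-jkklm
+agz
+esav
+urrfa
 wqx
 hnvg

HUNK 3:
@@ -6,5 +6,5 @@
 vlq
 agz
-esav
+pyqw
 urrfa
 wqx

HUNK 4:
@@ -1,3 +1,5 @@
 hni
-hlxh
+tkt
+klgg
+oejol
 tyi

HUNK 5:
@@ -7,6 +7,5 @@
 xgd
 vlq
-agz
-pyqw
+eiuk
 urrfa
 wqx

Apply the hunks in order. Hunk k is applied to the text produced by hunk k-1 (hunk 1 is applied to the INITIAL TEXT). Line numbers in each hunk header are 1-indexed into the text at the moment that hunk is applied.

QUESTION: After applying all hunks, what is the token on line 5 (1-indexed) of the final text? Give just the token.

Answer: tyi

Derivation:
Hunk 1: at line 3 remove [gzf] add [ooio,xgd,vlq] -> 10 lines: hni hlxh tyi ooio xgd vlq sucz jkklm wqx hnvg
Hunk 2: at line 5 remove [sucz,jkklm] add [agz,esav,urrfa] -> 11 lines: hni hlxh tyi ooio xgd vlq agz esav urrfa wqx hnvg
Hunk 3: at line 6 remove [esav] add [pyqw] -> 11 lines: hni hlxh tyi ooio xgd vlq agz pyqw urrfa wqx hnvg
Hunk 4: at line 1 remove [hlxh] add [tkt,klgg,oejol] -> 13 lines: hni tkt klgg oejol tyi ooio xgd vlq agz pyqw urrfa wqx hnvg
Hunk 5: at line 7 remove [agz,pyqw] add [eiuk] -> 12 lines: hni tkt klgg oejol tyi ooio xgd vlq eiuk urrfa wqx hnvg
Final line 5: tyi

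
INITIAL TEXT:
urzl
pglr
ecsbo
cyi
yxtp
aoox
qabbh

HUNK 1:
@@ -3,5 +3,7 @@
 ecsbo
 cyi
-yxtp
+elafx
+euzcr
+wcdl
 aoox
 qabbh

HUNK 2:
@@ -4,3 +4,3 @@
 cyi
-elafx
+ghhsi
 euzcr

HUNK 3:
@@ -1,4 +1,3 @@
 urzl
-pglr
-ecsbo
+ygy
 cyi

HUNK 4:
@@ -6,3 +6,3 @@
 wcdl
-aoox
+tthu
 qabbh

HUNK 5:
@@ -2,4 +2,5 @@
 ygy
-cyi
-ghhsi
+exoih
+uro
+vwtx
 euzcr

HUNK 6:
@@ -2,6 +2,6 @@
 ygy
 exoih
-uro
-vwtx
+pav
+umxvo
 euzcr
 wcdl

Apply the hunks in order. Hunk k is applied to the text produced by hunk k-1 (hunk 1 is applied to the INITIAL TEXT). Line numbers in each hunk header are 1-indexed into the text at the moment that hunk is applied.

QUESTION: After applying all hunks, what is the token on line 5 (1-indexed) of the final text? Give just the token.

Answer: umxvo

Derivation:
Hunk 1: at line 3 remove [yxtp] add [elafx,euzcr,wcdl] -> 9 lines: urzl pglr ecsbo cyi elafx euzcr wcdl aoox qabbh
Hunk 2: at line 4 remove [elafx] add [ghhsi] -> 9 lines: urzl pglr ecsbo cyi ghhsi euzcr wcdl aoox qabbh
Hunk 3: at line 1 remove [pglr,ecsbo] add [ygy] -> 8 lines: urzl ygy cyi ghhsi euzcr wcdl aoox qabbh
Hunk 4: at line 6 remove [aoox] add [tthu] -> 8 lines: urzl ygy cyi ghhsi euzcr wcdl tthu qabbh
Hunk 5: at line 2 remove [cyi,ghhsi] add [exoih,uro,vwtx] -> 9 lines: urzl ygy exoih uro vwtx euzcr wcdl tthu qabbh
Hunk 6: at line 2 remove [uro,vwtx] add [pav,umxvo] -> 9 lines: urzl ygy exoih pav umxvo euzcr wcdl tthu qabbh
Final line 5: umxvo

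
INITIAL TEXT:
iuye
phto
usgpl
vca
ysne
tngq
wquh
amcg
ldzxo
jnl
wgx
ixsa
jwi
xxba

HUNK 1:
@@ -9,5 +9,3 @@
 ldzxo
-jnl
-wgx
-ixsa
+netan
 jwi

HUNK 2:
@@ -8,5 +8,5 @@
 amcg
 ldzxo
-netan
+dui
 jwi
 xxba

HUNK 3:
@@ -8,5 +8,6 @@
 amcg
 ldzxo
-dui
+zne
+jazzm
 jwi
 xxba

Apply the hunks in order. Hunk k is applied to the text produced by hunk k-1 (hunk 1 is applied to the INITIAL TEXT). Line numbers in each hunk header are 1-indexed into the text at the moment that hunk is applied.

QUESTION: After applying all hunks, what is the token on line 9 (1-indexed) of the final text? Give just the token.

Answer: ldzxo

Derivation:
Hunk 1: at line 9 remove [jnl,wgx,ixsa] add [netan] -> 12 lines: iuye phto usgpl vca ysne tngq wquh amcg ldzxo netan jwi xxba
Hunk 2: at line 8 remove [netan] add [dui] -> 12 lines: iuye phto usgpl vca ysne tngq wquh amcg ldzxo dui jwi xxba
Hunk 3: at line 8 remove [dui] add [zne,jazzm] -> 13 lines: iuye phto usgpl vca ysne tngq wquh amcg ldzxo zne jazzm jwi xxba
Final line 9: ldzxo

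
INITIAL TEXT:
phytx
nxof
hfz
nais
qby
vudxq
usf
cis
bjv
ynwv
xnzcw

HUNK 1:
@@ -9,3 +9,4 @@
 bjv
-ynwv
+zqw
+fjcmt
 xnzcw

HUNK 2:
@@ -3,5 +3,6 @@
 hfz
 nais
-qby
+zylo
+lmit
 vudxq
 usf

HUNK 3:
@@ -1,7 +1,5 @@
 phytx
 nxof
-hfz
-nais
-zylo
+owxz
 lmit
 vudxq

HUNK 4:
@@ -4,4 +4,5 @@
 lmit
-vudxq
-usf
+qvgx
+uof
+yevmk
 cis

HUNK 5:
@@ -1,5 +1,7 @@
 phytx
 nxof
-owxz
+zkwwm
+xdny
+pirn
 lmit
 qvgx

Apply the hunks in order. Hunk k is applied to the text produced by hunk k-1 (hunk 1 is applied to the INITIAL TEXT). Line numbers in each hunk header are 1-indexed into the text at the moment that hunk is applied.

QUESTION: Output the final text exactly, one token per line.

Hunk 1: at line 9 remove [ynwv] add [zqw,fjcmt] -> 12 lines: phytx nxof hfz nais qby vudxq usf cis bjv zqw fjcmt xnzcw
Hunk 2: at line 3 remove [qby] add [zylo,lmit] -> 13 lines: phytx nxof hfz nais zylo lmit vudxq usf cis bjv zqw fjcmt xnzcw
Hunk 3: at line 1 remove [hfz,nais,zylo] add [owxz] -> 11 lines: phytx nxof owxz lmit vudxq usf cis bjv zqw fjcmt xnzcw
Hunk 4: at line 4 remove [vudxq,usf] add [qvgx,uof,yevmk] -> 12 lines: phytx nxof owxz lmit qvgx uof yevmk cis bjv zqw fjcmt xnzcw
Hunk 5: at line 1 remove [owxz] add [zkwwm,xdny,pirn] -> 14 lines: phytx nxof zkwwm xdny pirn lmit qvgx uof yevmk cis bjv zqw fjcmt xnzcw

Answer: phytx
nxof
zkwwm
xdny
pirn
lmit
qvgx
uof
yevmk
cis
bjv
zqw
fjcmt
xnzcw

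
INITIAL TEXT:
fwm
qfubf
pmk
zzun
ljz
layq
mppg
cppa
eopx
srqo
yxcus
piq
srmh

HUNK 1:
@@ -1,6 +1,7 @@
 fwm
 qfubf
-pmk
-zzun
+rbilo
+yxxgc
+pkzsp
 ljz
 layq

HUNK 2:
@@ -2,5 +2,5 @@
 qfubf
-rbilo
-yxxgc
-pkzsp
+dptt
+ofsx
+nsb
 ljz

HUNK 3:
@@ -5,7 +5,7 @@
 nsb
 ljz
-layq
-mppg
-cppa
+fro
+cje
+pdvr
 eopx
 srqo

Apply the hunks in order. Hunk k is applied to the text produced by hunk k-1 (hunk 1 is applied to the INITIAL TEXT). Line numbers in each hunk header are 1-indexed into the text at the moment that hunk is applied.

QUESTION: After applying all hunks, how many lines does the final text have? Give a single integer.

Answer: 14

Derivation:
Hunk 1: at line 1 remove [pmk,zzun] add [rbilo,yxxgc,pkzsp] -> 14 lines: fwm qfubf rbilo yxxgc pkzsp ljz layq mppg cppa eopx srqo yxcus piq srmh
Hunk 2: at line 2 remove [rbilo,yxxgc,pkzsp] add [dptt,ofsx,nsb] -> 14 lines: fwm qfubf dptt ofsx nsb ljz layq mppg cppa eopx srqo yxcus piq srmh
Hunk 3: at line 5 remove [layq,mppg,cppa] add [fro,cje,pdvr] -> 14 lines: fwm qfubf dptt ofsx nsb ljz fro cje pdvr eopx srqo yxcus piq srmh
Final line count: 14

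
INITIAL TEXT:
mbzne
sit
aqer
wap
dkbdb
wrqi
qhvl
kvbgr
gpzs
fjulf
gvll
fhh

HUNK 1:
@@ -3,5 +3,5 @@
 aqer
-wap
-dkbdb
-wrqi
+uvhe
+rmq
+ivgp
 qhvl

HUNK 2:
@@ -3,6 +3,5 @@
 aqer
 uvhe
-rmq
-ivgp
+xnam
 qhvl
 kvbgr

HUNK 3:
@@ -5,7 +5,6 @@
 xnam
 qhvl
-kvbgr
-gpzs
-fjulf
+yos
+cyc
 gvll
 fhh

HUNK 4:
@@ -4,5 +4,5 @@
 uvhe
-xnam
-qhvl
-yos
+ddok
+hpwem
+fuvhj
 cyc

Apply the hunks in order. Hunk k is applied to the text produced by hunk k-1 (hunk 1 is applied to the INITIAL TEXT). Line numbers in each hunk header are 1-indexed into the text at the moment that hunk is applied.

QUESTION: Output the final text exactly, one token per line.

Hunk 1: at line 3 remove [wap,dkbdb,wrqi] add [uvhe,rmq,ivgp] -> 12 lines: mbzne sit aqer uvhe rmq ivgp qhvl kvbgr gpzs fjulf gvll fhh
Hunk 2: at line 3 remove [rmq,ivgp] add [xnam] -> 11 lines: mbzne sit aqer uvhe xnam qhvl kvbgr gpzs fjulf gvll fhh
Hunk 3: at line 5 remove [kvbgr,gpzs,fjulf] add [yos,cyc] -> 10 lines: mbzne sit aqer uvhe xnam qhvl yos cyc gvll fhh
Hunk 4: at line 4 remove [xnam,qhvl,yos] add [ddok,hpwem,fuvhj] -> 10 lines: mbzne sit aqer uvhe ddok hpwem fuvhj cyc gvll fhh

Answer: mbzne
sit
aqer
uvhe
ddok
hpwem
fuvhj
cyc
gvll
fhh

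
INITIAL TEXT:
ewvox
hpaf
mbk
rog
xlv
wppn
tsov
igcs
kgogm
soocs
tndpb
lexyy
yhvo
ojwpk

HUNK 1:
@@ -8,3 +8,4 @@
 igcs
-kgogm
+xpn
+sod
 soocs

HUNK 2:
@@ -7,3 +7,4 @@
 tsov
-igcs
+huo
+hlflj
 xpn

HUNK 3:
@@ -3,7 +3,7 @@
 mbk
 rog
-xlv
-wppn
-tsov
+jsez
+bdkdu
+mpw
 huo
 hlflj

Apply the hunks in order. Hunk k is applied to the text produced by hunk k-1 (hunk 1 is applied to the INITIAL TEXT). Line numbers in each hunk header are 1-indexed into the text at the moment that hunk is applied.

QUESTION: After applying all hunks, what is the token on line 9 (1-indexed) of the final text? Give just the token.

Answer: hlflj

Derivation:
Hunk 1: at line 8 remove [kgogm] add [xpn,sod] -> 15 lines: ewvox hpaf mbk rog xlv wppn tsov igcs xpn sod soocs tndpb lexyy yhvo ojwpk
Hunk 2: at line 7 remove [igcs] add [huo,hlflj] -> 16 lines: ewvox hpaf mbk rog xlv wppn tsov huo hlflj xpn sod soocs tndpb lexyy yhvo ojwpk
Hunk 3: at line 3 remove [xlv,wppn,tsov] add [jsez,bdkdu,mpw] -> 16 lines: ewvox hpaf mbk rog jsez bdkdu mpw huo hlflj xpn sod soocs tndpb lexyy yhvo ojwpk
Final line 9: hlflj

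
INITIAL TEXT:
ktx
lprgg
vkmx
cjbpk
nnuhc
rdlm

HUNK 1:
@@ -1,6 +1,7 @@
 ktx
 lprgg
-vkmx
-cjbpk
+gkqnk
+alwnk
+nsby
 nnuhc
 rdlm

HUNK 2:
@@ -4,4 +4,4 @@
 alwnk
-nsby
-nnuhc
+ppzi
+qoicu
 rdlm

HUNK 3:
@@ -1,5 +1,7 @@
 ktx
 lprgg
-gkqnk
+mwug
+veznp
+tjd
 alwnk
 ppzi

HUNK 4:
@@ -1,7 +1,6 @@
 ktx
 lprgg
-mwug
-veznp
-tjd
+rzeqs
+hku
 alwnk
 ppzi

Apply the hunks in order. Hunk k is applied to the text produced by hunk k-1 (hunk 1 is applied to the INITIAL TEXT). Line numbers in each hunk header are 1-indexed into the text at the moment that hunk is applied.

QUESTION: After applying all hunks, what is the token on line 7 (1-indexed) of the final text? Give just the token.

Hunk 1: at line 1 remove [vkmx,cjbpk] add [gkqnk,alwnk,nsby] -> 7 lines: ktx lprgg gkqnk alwnk nsby nnuhc rdlm
Hunk 2: at line 4 remove [nsby,nnuhc] add [ppzi,qoicu] -> 7 lines: ktx lprgg gkqnk alwnk ppzi qoicu rdlm
Hunk 3: at line 1 remove [gkqnk] add [mwug,veznp,tjd] -> 9 lines: ktx lprgg mwug veznp tjd alwnk ppzi qoicu rdlm
Hunk 4: at line 1 remove [mwug,veznp,tjd] add [rzeqs,hku] -> 8 lines: ktx lprgg rzeqs hku alwnk ppzi qoicu rdlm
Final line 7: qoicu

Answer: qoicu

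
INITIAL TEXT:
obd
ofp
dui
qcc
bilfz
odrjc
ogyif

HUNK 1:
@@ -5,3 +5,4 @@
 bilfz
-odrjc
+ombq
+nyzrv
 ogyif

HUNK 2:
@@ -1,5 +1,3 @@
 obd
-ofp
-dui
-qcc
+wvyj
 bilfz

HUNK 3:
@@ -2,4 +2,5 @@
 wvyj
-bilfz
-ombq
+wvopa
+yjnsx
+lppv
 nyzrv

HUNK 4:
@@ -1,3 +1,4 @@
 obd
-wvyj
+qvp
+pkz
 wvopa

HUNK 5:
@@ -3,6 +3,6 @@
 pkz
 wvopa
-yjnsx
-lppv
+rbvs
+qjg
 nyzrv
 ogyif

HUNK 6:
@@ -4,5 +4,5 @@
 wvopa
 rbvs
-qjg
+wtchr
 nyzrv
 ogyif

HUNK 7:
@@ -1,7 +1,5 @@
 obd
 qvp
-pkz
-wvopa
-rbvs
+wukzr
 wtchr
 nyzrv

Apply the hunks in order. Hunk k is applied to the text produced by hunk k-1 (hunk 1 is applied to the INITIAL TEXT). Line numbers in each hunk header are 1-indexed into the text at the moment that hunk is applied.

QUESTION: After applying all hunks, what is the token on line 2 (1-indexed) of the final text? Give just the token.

Hunk 1: at line 5 remove [odrjc] add [ombq,nyzrv] -> 8 lines: obd ofp dui qcc bilfz ombq nyzrv ogyif
Hunk 2: at line 1 remove [ofp,dui,qcc] add [wvyj] -> 6 lines: obd wvyj bilfz ombq nyzrv ogyif
Hunk 3: at line 2 remove [bilfz,ombq] add [wvopa,yjnsx,lppv] -> 7 lines: obd wvyj wvopa yjnsx lppv nyzrv ogyif
Hunk 4: at line 1 remove [wvyj] add [qvp,pkz] -> 8 lines: obd qvp pkz wvopa yjnsx lppv nyzrv ogyif
Hunk 5: at line 3 remove [yjnsx,lppv] add [rbvs,qjg] -> 8 lines: obd qvp pkz wvopa rbvs qjg nyzrv ogyif
Hunk 6: at line 4 remove [qjg] add [wtchr] -> 8 lines: obd qvp pkz wvopa rbvs wtchr nyzrv ogyif
Hunk 7: at line 1 remove [pkz,wvopa,rbvs] add [wukzr] -> 6 lines: obd qvp wukzr wtchr nyzrv ogyif
Final line 2: qvp

Answer: qvp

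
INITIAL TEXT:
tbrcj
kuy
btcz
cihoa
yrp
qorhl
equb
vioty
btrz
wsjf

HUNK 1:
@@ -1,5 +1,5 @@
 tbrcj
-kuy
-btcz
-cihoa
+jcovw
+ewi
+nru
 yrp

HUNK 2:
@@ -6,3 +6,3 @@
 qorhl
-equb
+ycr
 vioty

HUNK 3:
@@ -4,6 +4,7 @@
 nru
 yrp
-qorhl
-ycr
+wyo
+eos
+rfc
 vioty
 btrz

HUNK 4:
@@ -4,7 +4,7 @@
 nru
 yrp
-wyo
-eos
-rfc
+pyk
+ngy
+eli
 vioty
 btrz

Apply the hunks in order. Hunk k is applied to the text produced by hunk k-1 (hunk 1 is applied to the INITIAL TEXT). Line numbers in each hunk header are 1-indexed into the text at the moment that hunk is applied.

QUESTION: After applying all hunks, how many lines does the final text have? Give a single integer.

Answer: 11

Derivation:
Hunk 1: at line 1 remove [kuy,btcz,cihoa] add [jcovw,ewi,nru] -> 10 lines: tbrcj jcovw ewi nru yrp qorhl equb vioty btrz wsjf
Hunk 2: at line 6 remove [equb] add [ycr] -> 10 lines: tbrcj jcovw ewi nru yrp qorhl ycr vioty btrz wsjf
Hunk 3: at line 4 remove [qorhl,ycr] add [wyo,eos,rfc] -> 11 lines: tbrcj jcovw ewi nru yrp wyo eos rfc vioty btrz wsjf
Hunk 4: at line 4 remove [wyo,eos,rfc] add [pyk,ngy,eli] -> 11 lines: tbrcj jcovw ewi nru yrp pyk ngy eli vioty btrz wsjf
Final line count: 11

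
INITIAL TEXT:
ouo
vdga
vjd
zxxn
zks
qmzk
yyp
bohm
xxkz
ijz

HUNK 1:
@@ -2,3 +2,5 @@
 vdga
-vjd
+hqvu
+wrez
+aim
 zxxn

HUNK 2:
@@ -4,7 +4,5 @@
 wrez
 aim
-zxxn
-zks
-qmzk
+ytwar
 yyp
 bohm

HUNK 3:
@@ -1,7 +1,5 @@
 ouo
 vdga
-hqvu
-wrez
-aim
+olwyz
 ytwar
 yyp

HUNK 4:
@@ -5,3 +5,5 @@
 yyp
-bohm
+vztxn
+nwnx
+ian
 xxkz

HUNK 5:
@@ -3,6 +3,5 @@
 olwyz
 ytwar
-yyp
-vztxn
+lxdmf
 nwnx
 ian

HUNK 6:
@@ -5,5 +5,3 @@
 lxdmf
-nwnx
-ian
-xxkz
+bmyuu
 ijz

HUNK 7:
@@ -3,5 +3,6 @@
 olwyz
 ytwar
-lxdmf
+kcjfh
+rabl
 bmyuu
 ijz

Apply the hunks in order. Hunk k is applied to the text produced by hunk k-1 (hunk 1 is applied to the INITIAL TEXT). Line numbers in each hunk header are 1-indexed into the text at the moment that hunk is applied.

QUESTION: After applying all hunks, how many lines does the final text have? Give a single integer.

Hunk 1: at line 2 remove [vjd] add [hqvu,wrez,aim] -> 12 lines: ouo vdga hqvu wrez aim zxxn zks qmzk yyp bohm xxkz ijz
Hunk 2: at line 4 remove [zxxn,zks,qmzk] add [ytwar] -> 10 lines: ouo vdga hqvu wrez aim ytwar yyp bohm xxkz ijz
Hunk 3: at line 1 remove [hqvu,wrez,aim] add [olwyz] -> 8 lines: ouo vdga olwyz ytwar yyp bohm xxkz ijz
Hunk 4: at line 5 remove [bohm] add [vztxn,nwnx,ian] -> 10 lines: ouo vdga olwyz ytwar yyp vztxn nwnx ian xxkz ijz
Hunk 5: at line 3 remove [yyp,vztxn] add [lxdmf] -> 9 lines: ouo vdga olwyz ytwar lxdmf nwnx ian xxkz ijz
Hunk 6: at line 5 remove [nwnx,ian,xxkz] add [bmyuu] -> 7 lines: ouo vdga olwyz ytwar lxdmf bmyuu ijz
Hunk 7: at line 3 remove [lxdmf] add [kcjfh,rabl] -> 8 lines: ouo vdga olwyz ytwar kcjfh rabl bmyuu ijz
Final line count: 8

Answer: 8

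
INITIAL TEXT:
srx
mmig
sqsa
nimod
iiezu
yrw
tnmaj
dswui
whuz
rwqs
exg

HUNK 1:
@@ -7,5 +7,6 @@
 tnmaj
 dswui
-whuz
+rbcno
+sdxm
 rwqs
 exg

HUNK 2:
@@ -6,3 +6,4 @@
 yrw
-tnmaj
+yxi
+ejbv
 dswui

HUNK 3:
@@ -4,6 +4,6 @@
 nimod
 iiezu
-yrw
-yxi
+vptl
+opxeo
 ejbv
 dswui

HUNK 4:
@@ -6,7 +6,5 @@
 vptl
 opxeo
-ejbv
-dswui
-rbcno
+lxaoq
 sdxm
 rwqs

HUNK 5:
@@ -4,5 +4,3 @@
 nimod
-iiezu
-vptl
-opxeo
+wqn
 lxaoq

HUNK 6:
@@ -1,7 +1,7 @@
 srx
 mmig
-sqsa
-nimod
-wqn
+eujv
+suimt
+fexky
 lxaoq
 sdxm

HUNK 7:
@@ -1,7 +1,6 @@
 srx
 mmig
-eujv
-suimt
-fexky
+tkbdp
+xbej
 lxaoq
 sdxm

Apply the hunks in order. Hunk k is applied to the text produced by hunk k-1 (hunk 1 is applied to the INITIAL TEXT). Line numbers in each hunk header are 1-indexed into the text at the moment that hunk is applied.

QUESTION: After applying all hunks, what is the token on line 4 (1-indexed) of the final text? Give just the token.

Hunk 1: at line 7 remove [whuz] add [rbcno,sdxm] -> 12 lines: srx mmig sqsa nimod iiezu yrw tnmaj dswui rbcno sdxm rwqs exg
Hunk 2: at line 6 remove [tnmaj] add [yxi,ejbv] -> 13 lines: srx mmig sqsa nimod iiezu yrw yxi ejbv dswui rbcno sdxm rwqs exg
Hunk 3: at line 4 remove [yrw,yxi] add [vptl,opxeo] -> 13 lines: srx mmig sqsa nimod iiezu vptl opxeo ejbv dswui rbcno sdxm rwqs exg
Hunk 4: at line 6 remove [ejbv,dswui,rbcno] add [lxaoq] -> 11 lines: srx mmig sqsa nimod iiezu vptl opxeo lxaoq sdxm rwqs exg
Hunk 5: at line 4 remove [iiezu,vptl,opxeo] add [wqn] -> 9 lines: srx mmig sqsa nimod wqn lxaoq sdxm rwqs exg
Hunk 6: at line 1 remove [sqsa,nimod,wqn] add [eujv,suimt,fexky] -> 9 lines: srx mmig eujv suimt fexky lxaoq sdxm rwqs exg
Hunk 7: at line 1 remove [eujv,suimt,fexky] add [tkbdp,xbej] -> 8 lines: srx mmig tkbdp xbej lxaoq sdxm rwqs exg
Final line 4: xbej

Answer: xbej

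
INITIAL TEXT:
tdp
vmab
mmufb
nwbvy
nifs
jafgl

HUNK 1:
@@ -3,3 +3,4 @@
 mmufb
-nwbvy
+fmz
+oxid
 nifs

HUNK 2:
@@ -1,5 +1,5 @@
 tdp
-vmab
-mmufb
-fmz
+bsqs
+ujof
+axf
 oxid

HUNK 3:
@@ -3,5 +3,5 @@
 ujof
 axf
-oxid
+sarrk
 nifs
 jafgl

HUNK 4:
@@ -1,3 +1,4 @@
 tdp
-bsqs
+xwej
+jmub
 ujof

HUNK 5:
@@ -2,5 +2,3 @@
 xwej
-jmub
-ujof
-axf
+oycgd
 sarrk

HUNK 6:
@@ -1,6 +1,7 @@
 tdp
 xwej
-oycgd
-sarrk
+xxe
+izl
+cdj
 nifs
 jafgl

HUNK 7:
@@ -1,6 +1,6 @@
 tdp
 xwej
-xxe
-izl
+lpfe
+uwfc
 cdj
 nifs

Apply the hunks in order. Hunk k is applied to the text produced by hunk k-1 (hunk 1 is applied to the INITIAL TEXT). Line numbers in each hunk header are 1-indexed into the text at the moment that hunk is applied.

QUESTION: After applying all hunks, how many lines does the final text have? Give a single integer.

Answer: 7

Derivation:
Hunk 1: at line 3 remove [nwbvy] add [fmz,oxid] -> 7 lines: tdp vmab mmufb fmz oxid nifs jafgl
Hunk 2: at line 1 remove [vmab,mmufb,fmz] add [bsqs,ujof,axf] -> 7 lines: tdp bsqs ujof axf oxid nifs jafgl
Hunk 3: at line 3 remove [oxid] add [sarrk] -> 7 lines: tdp bsqs ujof axf sarrk nifs jafgl
Hunk 4: at line 1 remove [bsqs] add [xwej,jmub] -> 8 lines: tdp xwej jmub ujof axf sarrk nifs jafgl
Hunk 5: at line 2 remove [jmub,ujof,axf] add [oycgd] -> 6 lines: tdp xwej oycgd sarrk nifs jafgl
Hunk 6: at line 1 remove [oycgd,sarrk] add [xxe,izl,cdj] -> 7 lines: tdp xwej xxe izl cdj nifs jafgl
Hunk 7: at line 1 remove [xxe,izl] add [lpfe,uwfc] -> 7 lines: tdp xwej lpfe uwfc cdj nifs jafgl
Final line count: 7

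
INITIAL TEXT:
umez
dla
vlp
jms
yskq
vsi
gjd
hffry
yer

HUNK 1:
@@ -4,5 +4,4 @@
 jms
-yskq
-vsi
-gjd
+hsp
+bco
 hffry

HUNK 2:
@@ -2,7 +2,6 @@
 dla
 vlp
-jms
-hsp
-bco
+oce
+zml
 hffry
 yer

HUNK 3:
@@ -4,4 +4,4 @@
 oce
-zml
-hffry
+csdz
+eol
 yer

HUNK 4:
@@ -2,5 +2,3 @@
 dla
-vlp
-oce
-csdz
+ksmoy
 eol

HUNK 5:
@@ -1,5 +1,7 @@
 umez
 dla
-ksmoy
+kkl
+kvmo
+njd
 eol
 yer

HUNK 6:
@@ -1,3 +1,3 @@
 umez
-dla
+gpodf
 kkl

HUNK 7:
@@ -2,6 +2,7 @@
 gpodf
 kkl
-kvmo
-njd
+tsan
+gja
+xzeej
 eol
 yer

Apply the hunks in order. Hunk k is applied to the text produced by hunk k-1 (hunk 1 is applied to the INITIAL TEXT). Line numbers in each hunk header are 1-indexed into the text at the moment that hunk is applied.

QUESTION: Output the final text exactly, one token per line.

Hunk 1: at line 4 remove [yskq,vsi,gjd] add [hsp,bco] -> 8 lines: umez dla vlp jms hsp bco hffry yer
Hunk 2: at line 2 remove [jms,hsp,bco] add [oce,zml] -> 7 lines: umez dla vlp oce zml hffry yer
Hunk 3: at line 4 remove [zml,hffry] add [csdz,eol] -> 7 lines: umez dla vlp oce csdz eol yer
Hunk 4: at line 2 remove [vlp,oce,csdz] add [ksmoy] -> 5 lines: umez dla ksmoy eol yer
Hunk 5: at line 1 remove [ksmoy] add [kkl,kvmo,njd] -> 7 lines: umez dla kkl kvmo njd eol yer
Hunk 6: at line 1 remove [dla] add [gpodf] -> 7 lines: umez gpodf kkl kvmo njd eol yer
Hunk 7: at line 2 remove [kvmo,njd] add [tsan,gja,xzeej] -> 8 lines: umez gpodf kkl tsan gja xzeej eol yer

Answer: umez
gpodf
kkl
tsan
gja
xzeej
eol
yer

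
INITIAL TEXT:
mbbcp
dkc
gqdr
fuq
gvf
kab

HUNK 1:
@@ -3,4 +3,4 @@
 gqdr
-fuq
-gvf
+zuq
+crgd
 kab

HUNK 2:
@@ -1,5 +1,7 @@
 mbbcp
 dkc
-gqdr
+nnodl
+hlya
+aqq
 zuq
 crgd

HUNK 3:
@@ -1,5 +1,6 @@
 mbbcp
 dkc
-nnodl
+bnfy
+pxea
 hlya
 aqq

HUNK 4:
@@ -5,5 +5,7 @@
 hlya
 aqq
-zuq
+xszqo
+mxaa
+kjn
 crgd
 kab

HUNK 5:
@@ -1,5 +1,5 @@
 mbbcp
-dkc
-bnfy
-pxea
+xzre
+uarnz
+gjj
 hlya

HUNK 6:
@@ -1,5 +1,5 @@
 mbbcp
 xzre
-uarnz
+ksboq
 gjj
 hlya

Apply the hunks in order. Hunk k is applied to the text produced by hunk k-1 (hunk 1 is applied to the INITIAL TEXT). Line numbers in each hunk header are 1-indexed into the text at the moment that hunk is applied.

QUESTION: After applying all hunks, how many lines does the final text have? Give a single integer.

Answer: 11

Derivation:
Hunk 1: at line 3 remove [fuq,gvf] add [zuq,crgd] -> 6 lines: mbbcp dkc gqdr zuq crgd kab
Hunk 2: at line 1 remove [gqdr] add [nnodl,hlya,aqq] -> 8 lines: mbbcp dkc nnodl hlya aqq zuq crgd kab
Hunk 3: at line 1 remove [nnodl] add [bnfy,pxea] -> 9 lines: mbbcp dkc bnfy pxea hlya aqq zuq crgd kab
Hunk 4: at line 5 remove [zuq] add [xszqo,mxaa,kjn] -> 11 lines: mbbcp dkc bnfy pxea hlya aqq xszqo mxaa kjn crgd kab
Hunk 5: at line 1 remove [dkc,bnfy,pxea] add [xzre,uarnz,gjj] -> 11 lines: mbbcp xzre uarnz gjj hlya aqq xszqo mxaa kjn crgd kab
Hunk 6: at line 1 remove [uarnz] add [ksboq] -> 11 lines: mbbcp xzre ksboq gjj hlya aqq xszqo mxaa kjn crgd kab
Final line count: 11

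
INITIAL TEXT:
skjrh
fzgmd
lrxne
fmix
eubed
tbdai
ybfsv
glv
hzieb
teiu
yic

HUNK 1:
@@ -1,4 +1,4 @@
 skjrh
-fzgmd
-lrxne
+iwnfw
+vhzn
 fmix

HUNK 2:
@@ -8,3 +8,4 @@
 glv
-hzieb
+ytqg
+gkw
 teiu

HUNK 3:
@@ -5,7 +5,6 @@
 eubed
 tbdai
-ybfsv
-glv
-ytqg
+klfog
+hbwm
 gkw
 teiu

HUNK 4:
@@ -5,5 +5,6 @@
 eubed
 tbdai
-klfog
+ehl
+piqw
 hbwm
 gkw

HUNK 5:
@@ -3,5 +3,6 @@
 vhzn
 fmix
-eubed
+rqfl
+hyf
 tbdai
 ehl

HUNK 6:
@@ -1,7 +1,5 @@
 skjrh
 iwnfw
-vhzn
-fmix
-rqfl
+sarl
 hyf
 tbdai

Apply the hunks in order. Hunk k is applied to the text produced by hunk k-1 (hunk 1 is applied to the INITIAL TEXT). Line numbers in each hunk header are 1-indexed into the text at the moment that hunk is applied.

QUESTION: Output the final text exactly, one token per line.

Hunk 1: at line 1 remove [fzgmd,lrxne] add [iwnfw,vhzn] -> 11 lines: skjrh iwnfw vhzn fmix eubed tbdai ybfsv glv hzieb teiu yic
Hunk 2: at line 8 remove [hzieb] add [ytqg,gkw] -> 12 lines: skjrh iwnfw vhzn fmix eubed tbdai ybfsv glv ytqg gkw teiu yic
Hunk 3: at line 5 remove [ybfsv,glv,ytqg] add [klfog,hbwm] -> 11 lines: skjrh iwnfw vhzn fmix eubed tbdai klfog hbwm gkw teiu yic
Hunk 4: at line 5 remove [klfog] add [ehl,piqw] -> 12 lines: skjrh iwnfw vhzn fmix eubed tbdai ehl piqw hbwm gkw teiu yic
Hunk 5: at line 3 remove [eubed] add [rqfl,hyf] -> 13 lines: skjrh iwnfw vhzn fmix rqfl hyf tbdai ehl piqw hbwm gkw teiu yic
Hunk 6: at line 1 remove [vhzn,fmix,rqfl] add [sarl] -> 11 lines: skjrh iwnfw sarl hyf tbdai ehl piqw hbwm gkw teiu yic

Answer: skjrh
iwnfw
sarl
hyf
tbdai
ehl
piqw
hbwm
gkw
teiu
yic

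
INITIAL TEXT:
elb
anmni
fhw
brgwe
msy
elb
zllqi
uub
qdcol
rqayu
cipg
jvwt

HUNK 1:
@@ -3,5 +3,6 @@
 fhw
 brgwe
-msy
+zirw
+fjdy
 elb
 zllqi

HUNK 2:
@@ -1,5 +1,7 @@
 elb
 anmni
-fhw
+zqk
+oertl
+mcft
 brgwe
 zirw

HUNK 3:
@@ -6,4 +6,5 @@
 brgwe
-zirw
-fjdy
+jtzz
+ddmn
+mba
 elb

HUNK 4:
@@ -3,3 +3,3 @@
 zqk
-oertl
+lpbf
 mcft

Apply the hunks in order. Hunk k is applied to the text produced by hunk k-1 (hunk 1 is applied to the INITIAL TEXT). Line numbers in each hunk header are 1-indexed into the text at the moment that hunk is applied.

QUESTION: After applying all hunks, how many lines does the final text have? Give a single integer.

Answer: 16

Derivation:
Hunk 1: at line 3 remove [msy] add [zirw,fjdy] -> 13 lines: elb anmni fhw brgwe zirw fjdy elb zllqi uub qdcol rqayu cipg jvwt
Hunk 2: at line 1 remove [fhw] add [zqk,oertl,mcft] -> 15 lines: elb anmni zqk oertl mcft brgwe zirw fjdy elb zllqi uub qdcol rqayu cipg jvwt
Hunk 3: at line 6 remove [zirw,fjdy] add [jtzz,ddmn,mba] -> 16 lines: elb anmni zqk oertl mcft brgwe jtzz ddmn mba elb zllqi uub qdcol rqayu cipg jvwt
Hunk 4: at line 3 remove [oertl] add [lpbf] -> 16 lines: elb anmni zqk lpbf mcft brgwe jtzz ddmn mba elb zllqi uub qdcol rqayu cipg jvwt
Final line count: 16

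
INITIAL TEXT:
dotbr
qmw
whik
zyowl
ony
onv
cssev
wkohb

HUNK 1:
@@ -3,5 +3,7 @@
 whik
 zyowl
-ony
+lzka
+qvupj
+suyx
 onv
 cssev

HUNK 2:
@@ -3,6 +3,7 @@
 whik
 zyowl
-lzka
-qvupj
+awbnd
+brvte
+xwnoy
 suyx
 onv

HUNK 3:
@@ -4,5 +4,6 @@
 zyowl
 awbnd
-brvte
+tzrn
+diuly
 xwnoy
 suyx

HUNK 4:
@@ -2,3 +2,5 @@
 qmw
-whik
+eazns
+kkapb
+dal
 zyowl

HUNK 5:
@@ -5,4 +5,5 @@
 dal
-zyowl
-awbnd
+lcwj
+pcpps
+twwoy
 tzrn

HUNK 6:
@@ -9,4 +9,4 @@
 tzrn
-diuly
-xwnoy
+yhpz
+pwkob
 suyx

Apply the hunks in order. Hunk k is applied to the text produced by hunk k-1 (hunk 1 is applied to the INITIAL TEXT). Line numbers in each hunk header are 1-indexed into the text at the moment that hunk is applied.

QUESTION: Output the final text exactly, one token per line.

Answer: dotbr
qmw
eazns
kkapb
dal
lcwj
pcpps
twwoy
tzrn
yhpz
pwkob
suyx
onv
cssev
wkohb

Derivation:
Hunk 1: at line 3 remove [ony] add [lzka,qvupj,suyx] -> 10 lines: dotbr qmw whik zyowl lzka qvupj suyx onv cssev wkohb
Hunk 2: at line 3 remove [lzka,qvupj] add [awbnd,brvte,xwnoy] -> 11 lines: dotbr qmw whik zyowl awbnd brvte xwnoy suyx onv cssev wkohb
Hunk 3: at line 4 remove [brvte] add [tzrn,diuly] -> 12 lines: dotbr qmw whik zyowl awbnd tzrn diuly xwnoy suyx onv cssev wkohb
Hunk 4: at line 2 remove [whik] add [eazns,kkapb,dal] -> 14 lines: dotbr qmw eazns kkapb dal zyowl awbnd tzrn diuly xwnoy suyx onv cssev wkohb
Hunk 5: at line 5 remove [zyowl,awbnd] add [lcwj,pcpps,twwoy] -> 15 lines: dotbr qmw eazns kkapb dal lcwj pcpps twwoy tzrn diuly xwnoy suyx onv cssev wkohb
Hunk 6: at line 9 remove [diuly,xwnoy] add [yhpz,pwkob] -> 15 lines: dotbr qmw eazns kkapb dal lcwj pcpps twwoy tzrn yhpz pwkob suyx onv cssev wkohb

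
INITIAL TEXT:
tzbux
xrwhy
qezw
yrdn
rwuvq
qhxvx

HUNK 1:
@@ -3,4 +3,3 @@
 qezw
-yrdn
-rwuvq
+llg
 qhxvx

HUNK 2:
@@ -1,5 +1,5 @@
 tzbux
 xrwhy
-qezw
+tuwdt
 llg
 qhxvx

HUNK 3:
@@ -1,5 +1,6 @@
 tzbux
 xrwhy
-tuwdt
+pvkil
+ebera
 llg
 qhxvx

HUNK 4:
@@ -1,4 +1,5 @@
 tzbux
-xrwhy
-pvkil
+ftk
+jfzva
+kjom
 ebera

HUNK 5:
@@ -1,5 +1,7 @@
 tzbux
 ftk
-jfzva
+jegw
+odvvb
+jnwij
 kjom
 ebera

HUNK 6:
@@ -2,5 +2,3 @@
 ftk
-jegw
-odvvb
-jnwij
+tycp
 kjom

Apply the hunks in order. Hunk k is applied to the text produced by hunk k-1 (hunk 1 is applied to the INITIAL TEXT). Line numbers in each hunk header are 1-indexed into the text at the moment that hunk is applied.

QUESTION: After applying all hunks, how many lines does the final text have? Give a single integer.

Hunk 1: at line 3 remove [yrdn,rwuvq] add [llg] -> 5 lines: tzbux xrwhy qezw llg qhxvx
Hunk 2: at line 1 remove [qezw] add [tuwdt] -> 5 lines: tzbux xrwhy tuwdt llg qhxvx
Hunk 3: at line 1 remove [tuwdt] add [pvkil,ebera] -> 6 lines: tzbux xrwhy pvkil ebera llg qhxvx
Hunk 4: at line 1 remove [xrwhy,pvkil] add [ftk,jfzva,kjom] -> 7 lines: tzbux ftk jfzva kjom ebera llg qhxvx
Hunk 5: at line 1 remove [jfzva] add [jegw,odvvb,jnwij] -> 9 lines: tzbux ftk jegw odvvb jnwij kjom ebera llg qhxvx
Hunk 6: at line 2 remove [jegw,odvvb,jnwij] add [tycp] -> 7 lines: tzbux ftk tycp kjom ebera llg qhxvx
Final line count: 7

Answer: 7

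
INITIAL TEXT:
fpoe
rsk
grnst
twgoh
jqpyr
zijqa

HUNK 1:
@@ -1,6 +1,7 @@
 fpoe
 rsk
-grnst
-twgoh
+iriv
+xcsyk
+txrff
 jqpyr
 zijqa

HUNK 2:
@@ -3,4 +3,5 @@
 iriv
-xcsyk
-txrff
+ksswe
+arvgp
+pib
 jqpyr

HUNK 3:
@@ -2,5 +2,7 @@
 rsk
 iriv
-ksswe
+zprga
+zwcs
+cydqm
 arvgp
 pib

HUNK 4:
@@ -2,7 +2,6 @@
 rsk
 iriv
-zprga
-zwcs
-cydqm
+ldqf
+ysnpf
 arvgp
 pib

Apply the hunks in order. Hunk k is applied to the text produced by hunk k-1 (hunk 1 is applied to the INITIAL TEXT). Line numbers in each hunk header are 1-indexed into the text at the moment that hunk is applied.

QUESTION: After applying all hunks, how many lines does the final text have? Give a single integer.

Hunk 1: at line 1 remove [grnst,twgoh] add [iriv,xcsyk,txrff] -> 7 lines: fpoe rsk iriv xcsyk txrff jqpyr zijqa
Hunk 2: at line 3 remove [xcsyk,txrff] add [ksswe,arvgp,pib] -> 8 lines: fpoe rsk iriv ksswe arvgp pib jqpyr zijqa
Hunk 3: at line 2 remove [ksswe] add [zprga,zwcs,cydqm] -> 10 lines: fpoe rsk iriv zprga zwcs cydqm arvgp pib jqpyr zijqa
Hunk 4: at line 2 remove [zprga,zwcs,cydqm] add [ldqf,ysnpf] -> 9 lines: fpoe rsk iriv ldqf ysnpf arvgp pib jqpyr zijqa
Final line count: 9

Answer: 9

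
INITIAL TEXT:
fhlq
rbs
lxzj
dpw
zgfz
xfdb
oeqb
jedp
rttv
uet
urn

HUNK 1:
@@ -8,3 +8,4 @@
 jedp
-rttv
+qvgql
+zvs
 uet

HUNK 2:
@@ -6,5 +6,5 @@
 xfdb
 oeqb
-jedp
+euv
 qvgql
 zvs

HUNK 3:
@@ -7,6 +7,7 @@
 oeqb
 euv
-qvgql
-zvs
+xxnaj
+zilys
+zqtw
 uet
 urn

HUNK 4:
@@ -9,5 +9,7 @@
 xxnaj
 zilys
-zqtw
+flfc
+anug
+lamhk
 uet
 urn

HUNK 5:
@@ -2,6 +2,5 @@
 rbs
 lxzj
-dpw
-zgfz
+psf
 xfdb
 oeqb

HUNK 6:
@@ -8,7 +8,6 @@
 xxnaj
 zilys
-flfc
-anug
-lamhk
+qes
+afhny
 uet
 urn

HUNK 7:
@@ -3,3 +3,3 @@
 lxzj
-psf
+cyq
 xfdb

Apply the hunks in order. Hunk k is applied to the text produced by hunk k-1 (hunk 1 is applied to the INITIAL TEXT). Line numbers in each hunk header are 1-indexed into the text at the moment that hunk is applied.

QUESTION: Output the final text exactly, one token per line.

Answer: fhlq
rbs
lxzj
cyq
xfdb
oeqb
euv
xxnaj
zilys
qes
afhny
uet
urn

Derivation:
Hunk 1: at line 8 remove [rttv] add [qvgql,zvs] -> 12 lines: fhlq rbs lxzj dpw zgfz xfdb oeqb jedp qvgql zvs uet urn
Hunk 2: at line 6 remove [jedp] add [euv] -> 12 lines: fhlq rbs lxzj dpw zgfz xfdb oeqb euv qvgql zvs uet urn
Hunk 3: at line 7 remove [qvgql,zvs] add [xxnaj,zilys,zqtw] -> 13 lines: fhlq rbs lxzj dpw zgfz xfdb oeqb euv xxnaj zilys zqtw uet urn
Hunk 4: at line 9 remove [zqtw] add [flfc,anug,lamhk] -> 15 lines: fhlq rbs lxzj dpw zgfz xfdb oeqb euv xxnaj zilys flfc anug lamhk uet urn
Hunk 5: at line 2 remove [dpw,zgfz] add [psf] -> 14 lines: fhlq rbs lxzj psf xfdb oeqb euv xxnaj zilys flfc anug lamhk uet urn
Hunk 6: at line 8 remove [flfc,anug,lamhk] add [qes,afhny] -> 13 lines: fhlq rbs lxzj psf xfdb oeqb euv xxnaj zilys qes afhny uet urn
Hunk 7: at line 3 remove [psf] add [cyq] -> 13 lines: fhlq rbs lxzj cyq xfdb oeqb euv xxnaj zilys qes afhny uet urn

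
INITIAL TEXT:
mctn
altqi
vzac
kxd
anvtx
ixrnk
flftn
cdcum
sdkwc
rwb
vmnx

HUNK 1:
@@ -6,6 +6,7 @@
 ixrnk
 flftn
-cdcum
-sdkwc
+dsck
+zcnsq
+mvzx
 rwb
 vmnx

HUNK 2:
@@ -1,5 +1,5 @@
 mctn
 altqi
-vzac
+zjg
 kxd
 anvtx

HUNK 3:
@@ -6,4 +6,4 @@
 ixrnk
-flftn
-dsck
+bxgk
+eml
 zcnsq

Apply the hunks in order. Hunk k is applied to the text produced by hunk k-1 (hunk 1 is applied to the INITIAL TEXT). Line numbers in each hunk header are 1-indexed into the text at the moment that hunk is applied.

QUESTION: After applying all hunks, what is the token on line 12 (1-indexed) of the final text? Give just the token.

Answer: vmnx

Derivation:
Hunk 1: at line 6 remove [cdcum,sdkwc] add [dsck,zcnsq,mvzx] -> 12 lines: mctn altqi vzac kxd anvtx ixrnk flftn dsck zcnsq mvzx rwb vmnx
Hunk 2: at line 1 remove [vzac] add [zjg] -> 12 lines: mctn altqi zjg kxd anvtx ixrnk flftn dsck zcnsq mvzx rwb vmnx
Hunk 3: at line 6 remove [flftn,dsck] add [bxgk,eml] -> 12 lines: mctn altqi zjg kxd anvtx ixrnk bxgk eml zcnsq mvzx rwb vmnx
Final line 12: vmnx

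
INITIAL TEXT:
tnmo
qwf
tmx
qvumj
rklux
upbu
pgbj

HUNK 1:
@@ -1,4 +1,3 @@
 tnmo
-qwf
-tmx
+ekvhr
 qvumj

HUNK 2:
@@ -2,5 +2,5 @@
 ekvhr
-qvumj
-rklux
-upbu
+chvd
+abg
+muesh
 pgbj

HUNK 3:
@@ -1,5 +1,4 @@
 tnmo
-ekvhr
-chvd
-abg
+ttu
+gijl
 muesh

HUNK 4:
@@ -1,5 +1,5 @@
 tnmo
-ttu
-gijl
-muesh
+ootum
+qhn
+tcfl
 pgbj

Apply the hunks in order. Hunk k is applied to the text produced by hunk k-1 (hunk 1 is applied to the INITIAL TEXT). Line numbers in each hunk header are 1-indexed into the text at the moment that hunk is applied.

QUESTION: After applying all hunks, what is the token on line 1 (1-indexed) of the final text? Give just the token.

Answer: tnmo

Derivation:
Hunk 1: at line 1 remove [qwf,tmx] add [ekvhr] -> 6 lines: tnmo ekvhr qvumj rklux upbu pgbj
Hunk 2: at line 2 remove [qvumj,rklux,upbu] add [chvd,abg,muesh] -> 6 lines: tnmo ekvhr chvd abg muesh pgbj
Hunk 3: at line 1 remove [ekvhr,chvd,abg] add [ttu,gijl] -> 5 lines: tnmo ttu gijl muesh pgbj
Hunk 4: at line 1 remove [ttu,gijl,muesh] add [ootum,qhn,tcfl] -> 5 lines: tnmo ootum qhn tcfl pgbj
Final line 1: tnmo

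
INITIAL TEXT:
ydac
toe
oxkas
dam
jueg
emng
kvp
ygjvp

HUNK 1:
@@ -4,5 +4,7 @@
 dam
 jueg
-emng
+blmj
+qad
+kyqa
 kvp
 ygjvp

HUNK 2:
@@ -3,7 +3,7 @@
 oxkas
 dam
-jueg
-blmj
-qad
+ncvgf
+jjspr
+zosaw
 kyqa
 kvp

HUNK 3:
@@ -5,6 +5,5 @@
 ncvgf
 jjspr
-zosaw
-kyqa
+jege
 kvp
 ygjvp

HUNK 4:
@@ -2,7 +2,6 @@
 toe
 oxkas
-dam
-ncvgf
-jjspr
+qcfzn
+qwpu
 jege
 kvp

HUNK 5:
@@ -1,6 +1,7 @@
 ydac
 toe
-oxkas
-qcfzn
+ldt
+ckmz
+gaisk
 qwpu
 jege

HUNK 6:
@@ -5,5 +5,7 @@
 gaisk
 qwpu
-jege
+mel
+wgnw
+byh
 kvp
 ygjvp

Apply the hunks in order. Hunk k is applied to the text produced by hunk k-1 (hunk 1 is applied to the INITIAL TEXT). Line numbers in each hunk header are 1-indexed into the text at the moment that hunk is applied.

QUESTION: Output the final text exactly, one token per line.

Hunk 1: at line 4 remove [emng] add [blmj,qad,kyqa] -> 10 lines: ydac toe oxkas dam jueg blmj qad kyqa kvp ygjvp
Hunk 2: at line 3 remove [jueg,blmj,qad] add [ncvgf,jjspr,zosaw] -> 10 lines: ydac toe oxkas dam ncvgf jjspr zosaw kyqa kvp ygjvp
Hunk 3: at line 5 remove [zosaw,kyqa] add [jege] -> 9 lines: ydac toe oxkas dam ncvgf jjspr jege kvp ygjvp
Hunk 4: at line 2 remove [dam,ncvgf,jjspr] add [qcfzn,qwpu] -> 8 lines: ydac toe oxkas qcfzn qwpu jege kvp ygjvp
Hunk 5: at line 1 remove [oxkas,qcfzn] add [ldt,ckmz,gaisk] -> 9 lines: ydac toe ldt ckmz gaisk qwpu jege kvp ygjvp
Hunk 6: at line 5 remove [jege] add [mel,wgnw,byh] -> 11 lines: ydac toe ldt ckmz gaisk qwpu mel wgnw byh kvp ygjvp

Answer: ydac
toe
ldt
ckmz
gaisk
qwpu
mel
wgnw
byh
kvp
ygjvp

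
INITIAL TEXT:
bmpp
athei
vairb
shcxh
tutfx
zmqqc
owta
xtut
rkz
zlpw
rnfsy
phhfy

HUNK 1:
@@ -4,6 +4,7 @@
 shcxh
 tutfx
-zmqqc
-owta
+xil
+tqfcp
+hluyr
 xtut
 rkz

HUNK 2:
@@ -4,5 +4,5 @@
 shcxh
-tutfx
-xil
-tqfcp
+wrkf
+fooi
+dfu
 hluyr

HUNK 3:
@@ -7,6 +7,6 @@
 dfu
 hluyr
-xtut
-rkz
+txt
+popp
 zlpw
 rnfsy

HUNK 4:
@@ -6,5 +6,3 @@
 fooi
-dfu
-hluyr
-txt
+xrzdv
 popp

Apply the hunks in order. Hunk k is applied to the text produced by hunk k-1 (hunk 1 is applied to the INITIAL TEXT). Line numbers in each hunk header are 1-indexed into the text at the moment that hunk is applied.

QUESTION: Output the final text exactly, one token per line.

Hunk 1: at line 4 remove [zmqqc,owta] add [xil,tqfcp,hluyr] -> 13 lines: bmpp athei vairb shcxh tutfx xil tqfcp hluyr xtut rkz zlpw rnfsy phhfy
Hunk 2: at line 4 remove [tutfx,xil,tqfcp] add [wrkf,fooi,dfu] -> 13 lines: bmpp athei vairb shcxh wrkf fooi dfu hluyr xtut rkz zlpw rnfsy phhfy
Hunk 3: at line 7 remove [xtut,rkz] add [txt,popp] -> 13 lines: bmpp athei vairb shcxh wrkf fooi dfu hluyr txt popp zlpw rnfsy phhfy
Hunk 4: at line 6 remove [dfu,hluyr,txt] add [xrzdv] -> 11 lines: bmpp athei vairb shcxh wrkf fooi xrzdv popp zlpw rnfsy phhfy

Answer: bmpp
athei
vairb
shcxh
wrkf
fooi
xrzdv
popp
zlpw
rnfsy
phhfy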